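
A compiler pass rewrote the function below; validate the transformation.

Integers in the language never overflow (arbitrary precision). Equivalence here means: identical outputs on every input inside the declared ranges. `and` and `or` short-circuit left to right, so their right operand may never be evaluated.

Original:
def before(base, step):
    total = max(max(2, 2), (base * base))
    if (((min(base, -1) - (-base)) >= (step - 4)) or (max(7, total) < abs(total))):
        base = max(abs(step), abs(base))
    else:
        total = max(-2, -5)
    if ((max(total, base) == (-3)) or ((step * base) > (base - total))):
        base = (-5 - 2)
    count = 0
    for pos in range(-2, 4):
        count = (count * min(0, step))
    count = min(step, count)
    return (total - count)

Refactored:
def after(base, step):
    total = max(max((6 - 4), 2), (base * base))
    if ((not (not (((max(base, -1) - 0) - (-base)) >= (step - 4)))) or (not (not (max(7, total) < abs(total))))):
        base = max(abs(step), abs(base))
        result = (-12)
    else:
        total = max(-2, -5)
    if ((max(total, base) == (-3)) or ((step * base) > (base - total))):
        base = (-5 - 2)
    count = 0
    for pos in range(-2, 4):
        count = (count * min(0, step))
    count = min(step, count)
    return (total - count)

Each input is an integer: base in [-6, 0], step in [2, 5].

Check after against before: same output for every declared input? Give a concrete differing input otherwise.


Input base=0, step=4: -2 from before versus 2 from after.
verdict: not equivalent; witness: base=0, step=4


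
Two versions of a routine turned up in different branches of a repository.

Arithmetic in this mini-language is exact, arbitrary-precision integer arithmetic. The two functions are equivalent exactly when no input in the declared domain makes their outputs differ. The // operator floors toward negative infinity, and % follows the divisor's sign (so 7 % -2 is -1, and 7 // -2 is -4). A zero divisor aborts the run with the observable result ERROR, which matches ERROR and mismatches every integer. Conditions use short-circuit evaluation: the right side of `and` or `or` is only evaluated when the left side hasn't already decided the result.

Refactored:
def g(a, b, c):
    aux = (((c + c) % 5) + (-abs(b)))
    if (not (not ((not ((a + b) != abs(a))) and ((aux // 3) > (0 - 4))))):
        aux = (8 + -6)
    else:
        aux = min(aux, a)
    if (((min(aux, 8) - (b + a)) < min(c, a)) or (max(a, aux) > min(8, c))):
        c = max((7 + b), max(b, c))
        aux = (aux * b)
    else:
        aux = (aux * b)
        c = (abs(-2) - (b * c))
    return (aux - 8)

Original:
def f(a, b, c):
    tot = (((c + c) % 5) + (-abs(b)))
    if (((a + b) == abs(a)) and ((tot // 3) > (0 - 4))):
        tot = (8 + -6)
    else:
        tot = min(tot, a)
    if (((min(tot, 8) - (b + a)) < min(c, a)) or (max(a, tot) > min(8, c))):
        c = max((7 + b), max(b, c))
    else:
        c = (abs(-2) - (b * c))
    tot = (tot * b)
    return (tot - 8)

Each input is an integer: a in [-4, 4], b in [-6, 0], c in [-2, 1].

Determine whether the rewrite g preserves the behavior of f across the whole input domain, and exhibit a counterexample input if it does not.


Although boolean connective usage differs; statement counts differ; arithmetic usage differs; local variable names differ; comparison usage differs, 252/252 inputs agree.
verdict: equivalent


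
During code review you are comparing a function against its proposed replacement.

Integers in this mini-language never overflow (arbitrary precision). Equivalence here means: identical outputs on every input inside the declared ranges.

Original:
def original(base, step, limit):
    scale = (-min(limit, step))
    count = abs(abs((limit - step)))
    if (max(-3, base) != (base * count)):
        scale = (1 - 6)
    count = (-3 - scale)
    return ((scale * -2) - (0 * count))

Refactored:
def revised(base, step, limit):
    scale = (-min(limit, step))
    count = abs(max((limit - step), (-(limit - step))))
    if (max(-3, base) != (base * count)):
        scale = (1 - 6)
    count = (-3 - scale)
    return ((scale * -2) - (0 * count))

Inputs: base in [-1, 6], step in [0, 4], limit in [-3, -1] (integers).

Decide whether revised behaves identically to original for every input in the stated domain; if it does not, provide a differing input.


Reading the diff, among the changes: arithmetic usage differs; min/max/abs usage differs.
One worked example (base=-1, step=4, limit=-3) — original: scale = 3; count = 7; (max(-3, base) != (base * count)) -> true; scale = -5; count = 2; return 10; revised: scale = 3; count = 7; (max(-3, base) != (base * count)) -> true; scale = -5; count = 2; return 10; agreement on 10.
Sweeping the whole domain (120 inputs) finds no disagreement.
verdict: equivalent


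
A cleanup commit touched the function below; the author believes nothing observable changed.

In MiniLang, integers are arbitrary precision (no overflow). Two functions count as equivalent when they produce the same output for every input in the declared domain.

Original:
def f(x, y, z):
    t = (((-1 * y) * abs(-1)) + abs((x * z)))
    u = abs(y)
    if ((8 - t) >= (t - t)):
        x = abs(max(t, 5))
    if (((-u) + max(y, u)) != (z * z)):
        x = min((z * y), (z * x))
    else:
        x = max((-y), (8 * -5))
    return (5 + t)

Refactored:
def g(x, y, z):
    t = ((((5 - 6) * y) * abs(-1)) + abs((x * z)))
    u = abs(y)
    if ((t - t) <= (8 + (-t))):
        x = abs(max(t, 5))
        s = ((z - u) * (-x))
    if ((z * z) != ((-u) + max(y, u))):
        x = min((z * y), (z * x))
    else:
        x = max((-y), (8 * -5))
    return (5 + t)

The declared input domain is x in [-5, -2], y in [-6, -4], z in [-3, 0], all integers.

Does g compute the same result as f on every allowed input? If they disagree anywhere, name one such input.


The two are interchangeable: local variable names differ, and comparison usage differs, and constant usage differs, and arithmetic usage differs, and statement counts differ, and every declared input agrees.
Tracing x=-2, y=-5, z=-3: f: t=11, then u=5, then ((8 - t) >= (t - t)) is false, then (((-u) + max(y, u)) != (z * z)) is true, then x=6, then returns 16 | g: t=11, then u=5, then ((t - t) <= (8 + (-t))) is false, then ((z * z) != ((-u) + max(y, u))) is true, then x=6, then returns 16 — matching result 16.
An exhaustive pass over the 48 declared inputs shows identical outputs.
verdict: equivalent


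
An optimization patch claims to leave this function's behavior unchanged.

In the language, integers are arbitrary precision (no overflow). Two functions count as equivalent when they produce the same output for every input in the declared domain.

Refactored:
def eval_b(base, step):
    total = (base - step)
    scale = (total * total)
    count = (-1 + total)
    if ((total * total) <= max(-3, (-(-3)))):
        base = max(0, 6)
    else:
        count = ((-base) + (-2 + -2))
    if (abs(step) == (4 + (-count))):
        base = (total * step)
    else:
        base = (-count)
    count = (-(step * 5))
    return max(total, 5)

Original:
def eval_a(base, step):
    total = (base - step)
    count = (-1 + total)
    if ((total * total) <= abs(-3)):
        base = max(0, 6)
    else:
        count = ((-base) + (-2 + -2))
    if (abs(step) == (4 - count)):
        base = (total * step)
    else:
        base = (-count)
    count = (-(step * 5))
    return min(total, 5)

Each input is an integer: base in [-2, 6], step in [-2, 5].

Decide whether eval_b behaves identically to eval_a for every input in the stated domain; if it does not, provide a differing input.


There is a counterexample at base=-2, step=-2: 0 on one side, 5 on the other.
eval_a: total=0, then count=-1, then ((total * total) <= abs(-3)) is true, then base=6, then (abs(step) == (4 - count)) is false, then base=1, then count=10, then returns 0
eval_b: total=0, then scale=0, then count=-1, then ((total * total) <= max(-3, (-(-3)))) is true, then base=6, then (abs(step) == (4 + (-count))) is false, then base=1, then count=10, then returns 5
verdict: not equivalent; witness: base=-2, step=-2


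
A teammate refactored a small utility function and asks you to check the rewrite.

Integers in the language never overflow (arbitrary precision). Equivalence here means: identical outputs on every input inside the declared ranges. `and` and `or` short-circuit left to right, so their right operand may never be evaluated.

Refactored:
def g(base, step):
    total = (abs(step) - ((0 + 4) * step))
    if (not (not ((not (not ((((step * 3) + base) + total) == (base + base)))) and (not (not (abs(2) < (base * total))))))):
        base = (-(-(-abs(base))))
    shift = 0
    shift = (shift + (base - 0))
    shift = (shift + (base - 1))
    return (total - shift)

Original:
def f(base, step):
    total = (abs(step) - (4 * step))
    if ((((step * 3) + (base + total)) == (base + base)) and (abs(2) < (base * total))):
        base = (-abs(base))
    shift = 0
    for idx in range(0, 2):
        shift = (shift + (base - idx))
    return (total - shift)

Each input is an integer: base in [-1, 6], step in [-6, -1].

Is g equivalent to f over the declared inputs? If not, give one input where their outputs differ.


Side by side, the visible changes include: arithmetic usage differs, boolean connective usage differs, constant usage differs, loop structure differs, local variable names differ.
As a probe, take base=0, step=-6: f runs total becomes 30; next ((((step * 3) + (base + total)) == (base + base)) and (abs(2) < (base * total))) evaluates to false; next shift becomes 0; next at idx=0:; next shift becomes 0; next at idx=1:; next shift becomes -1; next final value 31; g runs total becomes 30; next (not (not ((not (not ((((step * 3) + base) + total) == (base + base)))) and (not (not (abs(2) < (base * total))))))) evaluates to false; next shift becomes 0; next shift becomes 0; next shift becomes -1; next final value 31; both end at 31.
Checked all 48 inputs in the declared domain: the outputs agree on every one.
verdict: equivalent


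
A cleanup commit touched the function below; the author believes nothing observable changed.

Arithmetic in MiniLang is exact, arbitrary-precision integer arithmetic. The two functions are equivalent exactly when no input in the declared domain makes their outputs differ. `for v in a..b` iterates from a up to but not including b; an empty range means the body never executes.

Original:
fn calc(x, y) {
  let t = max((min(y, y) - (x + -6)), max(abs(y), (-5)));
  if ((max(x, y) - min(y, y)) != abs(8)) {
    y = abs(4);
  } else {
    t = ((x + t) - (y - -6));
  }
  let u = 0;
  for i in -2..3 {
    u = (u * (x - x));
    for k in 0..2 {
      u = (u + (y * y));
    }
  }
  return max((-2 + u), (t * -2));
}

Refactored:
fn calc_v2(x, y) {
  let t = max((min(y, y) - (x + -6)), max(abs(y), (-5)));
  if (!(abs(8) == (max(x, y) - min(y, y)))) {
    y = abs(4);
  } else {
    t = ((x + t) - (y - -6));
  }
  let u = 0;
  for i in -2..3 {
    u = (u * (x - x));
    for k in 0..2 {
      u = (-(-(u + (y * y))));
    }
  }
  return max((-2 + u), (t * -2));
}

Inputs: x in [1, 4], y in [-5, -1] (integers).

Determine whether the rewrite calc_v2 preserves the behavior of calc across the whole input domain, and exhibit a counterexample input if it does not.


Comparing the listings, the differences include: comparison usage differs, and boolean connective usage differs.
One worked example (x=4, y=-5) — calc: t becomes 5; next ((max(x, y) - min(y, y)) != abs(8)) evaluates to true; next y becomes 4; next u becomes 0; next at i=-2:; next u becomes 0; next at k=0:; next u becomes 16; next at k=1:; next u becomes 32; next at i=-1:; next u becomes 0; next at k=0:; next u becomes 16; next at k=1:; next u becomes 32; next at i=0:; next u becomes 0; next at k=0:; next u becomes 16; next at k=1:; next u becomes 32; next at i=1:; next u becomes 0; next at k=0:; next u becomes 16; next at k=1:; next u becomes 32; next at i=2:; next u becomes 0; next at k=0:; next u becomes 16; next at k=1:; next u becomes 32; next final value 30; calc_v2: t becomes 5; next (!(abs(8) == (max(x, y) - min(y, y)))) evaluates to true; next y becomes 4; next u becomes 0; next at i=-2:; next u becomes 0; next at k=0:; next u becomes 16; next at k=1:; next u becomes 32; next at i=-1:; next u becomes 0; next at k=0:; next u becomes 16; next at k=1:; next u becomes 32; next at i=0:; next u becomes 0; next at k=0:; next u becomes 16; next at k=1:; next u becomes 32; next at i=1:; next u becomes 0; next at k=0:; next u becomes 16; next at k=1:; next u becomes 32; next at i=2:; next u becomes 0; next at k=0:; next u becomes 16; next at k=1:; next u becomes 32; next final value 30; agreement on 30.
Sweeping the whole domain (20 inputs) finds no disagreement.
verdict: equivalent


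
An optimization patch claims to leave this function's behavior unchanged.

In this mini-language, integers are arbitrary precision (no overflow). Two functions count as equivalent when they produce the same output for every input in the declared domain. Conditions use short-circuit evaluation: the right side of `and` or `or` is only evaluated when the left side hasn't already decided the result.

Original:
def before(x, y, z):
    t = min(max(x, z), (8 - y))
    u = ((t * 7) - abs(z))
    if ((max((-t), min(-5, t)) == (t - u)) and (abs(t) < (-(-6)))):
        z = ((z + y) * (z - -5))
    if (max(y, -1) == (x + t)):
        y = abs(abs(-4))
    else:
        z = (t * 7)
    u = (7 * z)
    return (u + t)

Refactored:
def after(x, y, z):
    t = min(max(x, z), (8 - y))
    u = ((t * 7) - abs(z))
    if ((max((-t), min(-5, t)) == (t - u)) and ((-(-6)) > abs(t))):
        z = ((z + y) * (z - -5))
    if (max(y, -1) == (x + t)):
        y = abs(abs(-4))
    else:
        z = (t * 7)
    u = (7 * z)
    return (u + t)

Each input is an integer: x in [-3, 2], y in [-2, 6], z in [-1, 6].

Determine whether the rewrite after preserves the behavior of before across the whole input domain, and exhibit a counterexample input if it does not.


Side by side, the visible changes include: comparison usage differs.
One worked example (x=1, y=-2, z=1) — before: t := 1 | u := 6 | ((max((-t), min(-5, t)) == (t - u)) and (abs(t) < (-(-6)))): false | (max(y, -1) == (x + t)): false | z := 7 | u := 49 | result 50; after: t := 1 | u := 6 | ((max((-t), min(-5, t)) == (t - u)) and ((-(-6)) > abs(t))): false | (max(y, -1) == (x + t)): false | z := 7 | u := 49 | result 50; agreement on 50.
An exhaustive pass over the 432 declared inputs shows identical outputs.
verdict: equivalent


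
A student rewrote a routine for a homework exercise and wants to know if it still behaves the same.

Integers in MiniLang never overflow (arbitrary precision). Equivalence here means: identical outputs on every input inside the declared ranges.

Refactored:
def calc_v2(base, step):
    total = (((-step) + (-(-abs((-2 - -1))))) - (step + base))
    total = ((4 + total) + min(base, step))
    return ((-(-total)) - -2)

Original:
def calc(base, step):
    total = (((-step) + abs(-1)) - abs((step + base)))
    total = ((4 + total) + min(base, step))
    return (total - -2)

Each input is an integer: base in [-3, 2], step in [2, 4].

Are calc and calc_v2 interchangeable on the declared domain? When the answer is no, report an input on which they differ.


base=-3, step=2 yields 1 from calc but 3 from calc_v2.
verdict: not equivalent; witness: base=-3, step=2


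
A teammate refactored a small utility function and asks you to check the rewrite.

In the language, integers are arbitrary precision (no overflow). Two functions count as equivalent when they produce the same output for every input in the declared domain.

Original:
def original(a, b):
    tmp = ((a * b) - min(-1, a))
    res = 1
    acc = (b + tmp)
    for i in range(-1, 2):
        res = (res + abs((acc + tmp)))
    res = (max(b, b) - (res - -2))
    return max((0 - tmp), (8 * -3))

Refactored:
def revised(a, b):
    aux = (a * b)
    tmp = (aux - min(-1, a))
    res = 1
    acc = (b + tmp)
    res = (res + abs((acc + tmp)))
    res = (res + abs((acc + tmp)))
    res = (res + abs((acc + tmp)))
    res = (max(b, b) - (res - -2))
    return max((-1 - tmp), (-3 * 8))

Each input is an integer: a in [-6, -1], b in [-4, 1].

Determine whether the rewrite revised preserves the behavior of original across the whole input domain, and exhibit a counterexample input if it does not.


On input a=-6, b=-2, original returns -18 while revised returns -19.
verdict: not equivalent; witness: a=-6, b=-2


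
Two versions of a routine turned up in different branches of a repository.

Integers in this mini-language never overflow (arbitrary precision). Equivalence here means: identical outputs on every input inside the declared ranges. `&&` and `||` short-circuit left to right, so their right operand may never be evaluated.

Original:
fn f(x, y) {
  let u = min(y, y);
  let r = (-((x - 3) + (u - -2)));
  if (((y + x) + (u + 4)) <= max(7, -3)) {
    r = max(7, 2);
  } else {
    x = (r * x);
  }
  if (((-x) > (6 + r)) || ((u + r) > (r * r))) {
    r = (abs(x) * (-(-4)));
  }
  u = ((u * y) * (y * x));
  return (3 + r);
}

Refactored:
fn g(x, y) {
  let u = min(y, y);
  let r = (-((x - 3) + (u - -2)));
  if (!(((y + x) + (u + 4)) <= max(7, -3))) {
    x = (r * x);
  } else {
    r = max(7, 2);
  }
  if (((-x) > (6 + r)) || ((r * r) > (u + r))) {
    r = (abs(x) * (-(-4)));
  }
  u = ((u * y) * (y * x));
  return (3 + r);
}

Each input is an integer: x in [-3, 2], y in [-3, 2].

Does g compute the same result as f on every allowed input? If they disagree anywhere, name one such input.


Take x=-3, y=-3.
f: u=-3, then r=7, then (((y + x) + (u + 4)) <= max(7, -3)) is true, then r=7, then (((-x) > (6 + r)) || ((u + r) > (r * r))) is false, then u=81, then returns 10
g: u=-3, then r=7, then (!(((y + x) + (u + 4)) <= max(7, -3))) is false, then r=7, then (((-x) > (6 + r)) || ((r * r) > (u + r))) is true, then r=12, then u=81, then returns 15
10 != 15, so the rewrite changes behavior.
verdict: not equivalent; witness: x=-3, y=-3


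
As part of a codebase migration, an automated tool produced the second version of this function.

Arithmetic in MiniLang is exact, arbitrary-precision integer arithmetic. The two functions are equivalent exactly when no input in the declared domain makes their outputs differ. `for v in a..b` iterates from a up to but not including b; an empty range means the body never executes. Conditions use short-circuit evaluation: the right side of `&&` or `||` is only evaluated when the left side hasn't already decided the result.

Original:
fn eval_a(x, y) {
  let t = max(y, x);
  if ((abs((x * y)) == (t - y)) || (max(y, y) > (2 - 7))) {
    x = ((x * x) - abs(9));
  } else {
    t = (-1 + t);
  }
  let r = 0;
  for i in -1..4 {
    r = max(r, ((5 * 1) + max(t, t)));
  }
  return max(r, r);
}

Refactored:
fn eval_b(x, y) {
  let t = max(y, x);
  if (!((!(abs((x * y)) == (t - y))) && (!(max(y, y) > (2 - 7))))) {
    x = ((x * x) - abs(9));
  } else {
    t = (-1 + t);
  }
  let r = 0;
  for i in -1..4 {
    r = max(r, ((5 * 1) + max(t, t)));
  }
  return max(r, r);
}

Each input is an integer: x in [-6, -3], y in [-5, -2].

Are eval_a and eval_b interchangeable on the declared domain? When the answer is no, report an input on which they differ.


The two versions differ — the changes include boolean connective usage differs.
As a probe, take x=-5, y=-2: eval_a runs t := -2 | ((abs((x * y)) == (t - y)) || (max(y, y) > (2 - 7))): true | x := 16 | r := 0 | iter i=-1: | r := 3 | iter i=0: | r := 3 | iter i=1: | r := 3 | iter i=2: | r := 3 | iter i=3: | r := 3 | result 3; eval_b runs t := -2 | (!((!(abs((x * y)) == (t - y))) && (!(max(y, y) > (2 - 7))))): true | x := 16 | r := 0 | iter i=-1: | r := 3 | iter i=0: | r := 3 | iter i=1: | r := 3 | iter i=2: | r := 3 | iter i=3: | r := 3 | result 3; both end at 3.
Every one of the 16 inputs gives matching results.
verdict: equivalent


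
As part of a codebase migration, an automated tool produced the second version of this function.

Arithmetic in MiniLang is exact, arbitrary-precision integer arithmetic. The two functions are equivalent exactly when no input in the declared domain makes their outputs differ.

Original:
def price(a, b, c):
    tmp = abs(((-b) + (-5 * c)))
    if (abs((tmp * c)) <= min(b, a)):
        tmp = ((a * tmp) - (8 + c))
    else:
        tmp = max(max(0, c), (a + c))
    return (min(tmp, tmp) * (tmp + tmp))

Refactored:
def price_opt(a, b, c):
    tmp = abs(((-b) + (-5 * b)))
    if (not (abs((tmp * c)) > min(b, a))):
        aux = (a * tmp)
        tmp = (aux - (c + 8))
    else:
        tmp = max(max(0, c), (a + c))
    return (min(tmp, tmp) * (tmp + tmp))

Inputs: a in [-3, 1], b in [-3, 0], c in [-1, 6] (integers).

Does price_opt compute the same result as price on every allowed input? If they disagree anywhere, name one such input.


These are not equivalent — on a=0, b=0, c=-1 the outputs split (0 vs 98).
price: tmp := 5 | (abs((tmp * c)) <= min(b, a)): false | tmp := 0 | result 0
price_opt: tmp := 0 | (not (abs((tmp * c)) > min(b, a))): true | aux := 0 | tmp := -7 | result 98
verdict: not equivalent; witness: a=0, b=0, c=-1


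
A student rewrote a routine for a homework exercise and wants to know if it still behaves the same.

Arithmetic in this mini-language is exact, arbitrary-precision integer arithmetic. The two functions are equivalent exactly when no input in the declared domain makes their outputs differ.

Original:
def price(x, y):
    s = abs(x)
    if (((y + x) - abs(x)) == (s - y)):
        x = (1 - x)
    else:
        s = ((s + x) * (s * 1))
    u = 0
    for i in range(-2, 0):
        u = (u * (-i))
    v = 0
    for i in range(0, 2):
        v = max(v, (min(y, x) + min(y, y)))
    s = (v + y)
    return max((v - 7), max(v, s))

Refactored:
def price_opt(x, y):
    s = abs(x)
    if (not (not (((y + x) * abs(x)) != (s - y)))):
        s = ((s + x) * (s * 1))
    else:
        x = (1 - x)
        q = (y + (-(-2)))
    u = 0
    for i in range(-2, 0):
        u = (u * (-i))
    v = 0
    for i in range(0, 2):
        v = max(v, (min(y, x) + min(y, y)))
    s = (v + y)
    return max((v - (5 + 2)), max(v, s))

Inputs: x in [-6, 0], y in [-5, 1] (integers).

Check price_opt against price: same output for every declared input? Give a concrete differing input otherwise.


Try x=-1, y=1.
price: s=1, then (((y + x) - abs(x)) == (s - y)) is false, then s=0, then u=0, then (i=-2), then u=0, then (i=-1), then u=0, then v=0, then (i=0), then v=0, then (i=1), then v=0, then s=1, then returns 1
price_opt: s=1, then (not (not (((y + x) * abs(x)) != (s - y)))) is false, then x=2, then q=3, then u=0, then (i=-2), then u=0, then (i=-1), then u=0, then v=0, then (i=0), then v=2, then (i=1), then v=2, then s=3, then returns 3
1 against 3: the behavior changed.
verdict: not equivalent; witness: x=-1, y=1


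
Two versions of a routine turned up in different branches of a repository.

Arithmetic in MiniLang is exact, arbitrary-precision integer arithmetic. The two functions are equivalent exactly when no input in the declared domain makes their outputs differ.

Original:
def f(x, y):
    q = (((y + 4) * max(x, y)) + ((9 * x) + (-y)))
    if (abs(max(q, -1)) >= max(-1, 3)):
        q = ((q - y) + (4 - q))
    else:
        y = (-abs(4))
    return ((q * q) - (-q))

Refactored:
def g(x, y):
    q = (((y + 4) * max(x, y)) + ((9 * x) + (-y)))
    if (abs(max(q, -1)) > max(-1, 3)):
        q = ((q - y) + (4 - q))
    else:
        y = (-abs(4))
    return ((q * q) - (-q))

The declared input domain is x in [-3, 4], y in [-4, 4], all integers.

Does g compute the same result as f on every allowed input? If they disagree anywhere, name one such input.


Consider the input x=0, y=-3.
f: q = 3; (abs(max(q, -1)) >= max(-1, 3)) -> true; q = 7; return 56
g: q = 3; (abs(max(q, -1)) > max(-1, 3)) -> false; y = -4; return 12
56 and 12 differ, so these are not the same function on this domain.
verdict: not equivalent; witness: x=0, y=-3


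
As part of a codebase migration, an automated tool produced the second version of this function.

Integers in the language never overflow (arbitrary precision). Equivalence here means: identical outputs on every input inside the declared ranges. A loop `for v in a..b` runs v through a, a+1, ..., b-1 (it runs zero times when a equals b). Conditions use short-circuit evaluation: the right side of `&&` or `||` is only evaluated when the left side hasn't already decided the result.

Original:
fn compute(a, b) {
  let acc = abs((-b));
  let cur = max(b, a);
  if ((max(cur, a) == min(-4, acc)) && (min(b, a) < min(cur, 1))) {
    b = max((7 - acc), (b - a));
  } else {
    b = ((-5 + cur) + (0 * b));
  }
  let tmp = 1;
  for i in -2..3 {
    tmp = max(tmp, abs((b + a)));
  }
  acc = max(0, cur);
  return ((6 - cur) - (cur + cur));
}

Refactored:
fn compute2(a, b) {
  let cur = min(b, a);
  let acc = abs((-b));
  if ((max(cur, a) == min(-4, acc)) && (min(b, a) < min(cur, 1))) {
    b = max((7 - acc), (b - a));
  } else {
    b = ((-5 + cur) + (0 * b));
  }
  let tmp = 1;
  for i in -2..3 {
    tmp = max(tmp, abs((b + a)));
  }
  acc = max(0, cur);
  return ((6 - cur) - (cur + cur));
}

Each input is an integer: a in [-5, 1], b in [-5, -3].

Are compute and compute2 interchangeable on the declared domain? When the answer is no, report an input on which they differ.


The rewrite breaks on a=-5, b=-4, where the results are 18 and 21.
compute: acc becomes 4; next cur becomes -4; next ((max(cur, a) == min(-4, acc)) && (min(b, a) < min(cur, 1))) evaluates to true; next b becomes 3; next tmp becomes 1; next at i=-2:; next tmp becomes 2; next at i=-1:; next tmp becomes 2; next at i=0:; next tmp becomes 2; next at i=1:; next tmp becomes 2; next at i=2:; next tmp becomes 2; next acc becomes 0; next final value 18
compute2: cur becomes -5; next acc becomes 4; next ((max(cur, a) == min(-4, acc)) && (min(b, a) < min(cur, 1))) evaluates to false; next b becomes -10; next tmp becomes 1; next at i=-2:; next tmp becomes 15; next at i=-1:; next tmp becomes 15; next at i=0:; next tmp becomes 15; next at i=1:; next tmp becomes 15; next at i=2:; next tmp becomes 15; next acc becomes 0; next final value 21
verdict: not equivalent; witness: a=-5, b=-4


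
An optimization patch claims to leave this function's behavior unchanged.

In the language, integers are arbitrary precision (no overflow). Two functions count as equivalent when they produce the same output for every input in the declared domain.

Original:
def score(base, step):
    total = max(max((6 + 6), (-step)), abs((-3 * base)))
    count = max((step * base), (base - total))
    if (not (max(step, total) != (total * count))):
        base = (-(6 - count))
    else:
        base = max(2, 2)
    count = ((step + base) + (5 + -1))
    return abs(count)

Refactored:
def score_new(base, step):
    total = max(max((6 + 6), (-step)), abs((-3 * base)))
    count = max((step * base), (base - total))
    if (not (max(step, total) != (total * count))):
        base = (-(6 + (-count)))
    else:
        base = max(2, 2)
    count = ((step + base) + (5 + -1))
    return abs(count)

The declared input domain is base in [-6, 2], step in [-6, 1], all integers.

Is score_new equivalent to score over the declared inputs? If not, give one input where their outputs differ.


Changes here: arithmetic usage differs; the full 72-point sweep finds no disagreement.
verdict: equivalent


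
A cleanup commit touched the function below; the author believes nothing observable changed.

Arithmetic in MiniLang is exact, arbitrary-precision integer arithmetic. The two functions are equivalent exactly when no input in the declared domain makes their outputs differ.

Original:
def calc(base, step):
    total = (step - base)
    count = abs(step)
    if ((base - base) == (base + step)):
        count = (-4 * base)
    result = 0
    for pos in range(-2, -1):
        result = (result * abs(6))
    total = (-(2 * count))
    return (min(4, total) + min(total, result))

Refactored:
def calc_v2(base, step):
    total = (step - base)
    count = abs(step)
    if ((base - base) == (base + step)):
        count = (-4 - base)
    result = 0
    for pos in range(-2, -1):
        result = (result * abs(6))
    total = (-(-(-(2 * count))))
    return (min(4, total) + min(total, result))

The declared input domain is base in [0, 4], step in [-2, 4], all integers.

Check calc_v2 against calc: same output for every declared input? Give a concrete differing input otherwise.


There is a counterexample at base=0, step=0: 0 on one side, 4 on the other.
calc: total = 0; count = 0; ((base - base) == (base + step)) -> true; count = 0; result = 0; [pos=-2]; result = 0; total = 0; return 0
calc_v2: total = 0; count = 0; ((base - base) == (base + step)) -> true; count = -4; result = 0; [pos=-2]; result = 0; total = 8; return 4
verdict: not equivalent; witness: base=0, step=0


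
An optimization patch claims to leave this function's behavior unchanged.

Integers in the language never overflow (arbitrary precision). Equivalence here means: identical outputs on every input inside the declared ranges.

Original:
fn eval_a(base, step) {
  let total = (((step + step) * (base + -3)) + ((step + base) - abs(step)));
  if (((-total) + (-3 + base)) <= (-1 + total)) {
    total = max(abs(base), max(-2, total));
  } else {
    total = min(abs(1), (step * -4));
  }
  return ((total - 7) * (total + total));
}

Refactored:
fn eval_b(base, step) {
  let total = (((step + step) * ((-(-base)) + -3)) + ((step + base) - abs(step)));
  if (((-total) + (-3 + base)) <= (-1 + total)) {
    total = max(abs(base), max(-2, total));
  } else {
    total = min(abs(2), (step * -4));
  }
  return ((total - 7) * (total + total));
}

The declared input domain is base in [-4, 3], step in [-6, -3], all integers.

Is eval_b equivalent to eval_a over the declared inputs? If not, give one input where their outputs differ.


Run the pair on base=3, step=-6.
eval_a: total = -9; (((-total) + (-3 + base)) <= (-1 + total)) -> false; total = 1; return -12
eval_b: total = -9; (((-total) + (-3 + base)) <= (-1 + total)) -> false; total = 2; return -20
-12 != -20, so the rewrite changes behavior.
verdict: not equivalent; witness: base=3, step=-6


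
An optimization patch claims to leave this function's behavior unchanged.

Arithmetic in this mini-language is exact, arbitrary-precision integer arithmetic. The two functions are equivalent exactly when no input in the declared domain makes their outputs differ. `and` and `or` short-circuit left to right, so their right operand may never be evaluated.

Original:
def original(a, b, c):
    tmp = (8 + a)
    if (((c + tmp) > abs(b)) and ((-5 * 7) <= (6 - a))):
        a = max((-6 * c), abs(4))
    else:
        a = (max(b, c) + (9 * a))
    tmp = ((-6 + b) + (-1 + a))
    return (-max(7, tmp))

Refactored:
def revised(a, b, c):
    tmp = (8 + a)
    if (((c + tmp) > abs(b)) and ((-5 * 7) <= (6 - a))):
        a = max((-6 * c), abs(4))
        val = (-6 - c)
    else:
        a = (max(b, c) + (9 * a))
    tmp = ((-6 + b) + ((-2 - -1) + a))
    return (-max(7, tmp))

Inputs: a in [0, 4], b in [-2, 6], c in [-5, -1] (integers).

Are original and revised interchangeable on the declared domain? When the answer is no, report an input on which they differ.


Reading the diff, among the changes: constant usage differs; and local variable names differ; and statement counts differ; and arithmetic usage differs.
Spot check at a=2, b=2, c=-2 — original: tmp := 10 | (((c + tmp) > abs(b)) and ((-5 * 7) <= (6 - a))): true | a := 12 | tmp := 7 | result -7. revised: tmp := 10 | (((c + tmp) > abs(b)) and ((-5 * 7) <= (6 - a))): true | a := 12 | val := -4 | tmp := 7 | result -7. Both give -7.
Every one of the 225 inputs gives matching results.
verdict: equivalent


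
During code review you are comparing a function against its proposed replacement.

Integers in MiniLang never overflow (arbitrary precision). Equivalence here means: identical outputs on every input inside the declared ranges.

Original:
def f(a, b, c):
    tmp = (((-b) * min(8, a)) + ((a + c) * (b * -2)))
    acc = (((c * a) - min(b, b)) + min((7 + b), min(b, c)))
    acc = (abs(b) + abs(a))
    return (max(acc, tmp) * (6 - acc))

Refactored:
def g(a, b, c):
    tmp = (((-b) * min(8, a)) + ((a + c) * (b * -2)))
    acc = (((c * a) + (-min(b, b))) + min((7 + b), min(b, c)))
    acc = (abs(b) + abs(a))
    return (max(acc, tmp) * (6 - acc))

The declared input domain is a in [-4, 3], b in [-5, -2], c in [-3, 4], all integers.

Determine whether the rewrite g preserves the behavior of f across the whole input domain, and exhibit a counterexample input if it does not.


Equivalent — the differences include arithmetic usage differs, yet no declared input distinguishes the two.
As a probe, take a=-2, b=-4, c=-1: f runs tmp := -32 | acc := 2 | acc := 6 | result 0; g runs tmp := -32 | acc := 2 | acc := 6 | result 0; both end at 0.
Every one of the 256 inputs gives matching results.
verdict: equivalent


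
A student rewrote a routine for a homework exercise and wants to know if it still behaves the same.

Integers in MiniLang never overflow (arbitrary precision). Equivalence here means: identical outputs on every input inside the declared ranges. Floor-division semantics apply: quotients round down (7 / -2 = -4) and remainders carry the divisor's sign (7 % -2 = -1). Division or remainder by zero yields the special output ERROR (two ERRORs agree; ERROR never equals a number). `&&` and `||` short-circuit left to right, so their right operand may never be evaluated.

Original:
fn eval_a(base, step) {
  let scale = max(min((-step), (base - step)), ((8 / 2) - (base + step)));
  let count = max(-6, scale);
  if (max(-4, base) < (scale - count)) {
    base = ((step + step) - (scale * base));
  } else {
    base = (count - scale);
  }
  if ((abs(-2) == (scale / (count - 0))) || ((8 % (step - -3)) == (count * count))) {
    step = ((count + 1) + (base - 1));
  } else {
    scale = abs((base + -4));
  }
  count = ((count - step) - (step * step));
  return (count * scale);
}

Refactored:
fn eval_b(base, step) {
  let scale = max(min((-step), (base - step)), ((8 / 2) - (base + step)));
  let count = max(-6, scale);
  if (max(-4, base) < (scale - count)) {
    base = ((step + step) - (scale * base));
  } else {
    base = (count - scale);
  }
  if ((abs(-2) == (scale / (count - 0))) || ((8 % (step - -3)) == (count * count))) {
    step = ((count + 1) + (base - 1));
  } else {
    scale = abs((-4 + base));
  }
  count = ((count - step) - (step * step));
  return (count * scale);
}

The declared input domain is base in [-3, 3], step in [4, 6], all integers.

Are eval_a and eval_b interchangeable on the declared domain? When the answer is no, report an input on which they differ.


The two versions differ — the changes include same computation, different form.
One worked example (base=-1, step=5) — eval_a: scale becomes 0; next count becomes 0; next (max(-4, base) < (scale - count)) evaluates to true; next base becomes 10; next hits division by zero so the output is ERROR; eval_b: scale becomes 0; next count becomes 0; next (max(-4, base) < (scale - count)) evaluates to true; next base becomes 10; next hits division by zero so the output is ERROR; agreement on ERROR.
Checked all 21 inputs in the declared domain: the outputs agree on every one.
verdict: equivalent


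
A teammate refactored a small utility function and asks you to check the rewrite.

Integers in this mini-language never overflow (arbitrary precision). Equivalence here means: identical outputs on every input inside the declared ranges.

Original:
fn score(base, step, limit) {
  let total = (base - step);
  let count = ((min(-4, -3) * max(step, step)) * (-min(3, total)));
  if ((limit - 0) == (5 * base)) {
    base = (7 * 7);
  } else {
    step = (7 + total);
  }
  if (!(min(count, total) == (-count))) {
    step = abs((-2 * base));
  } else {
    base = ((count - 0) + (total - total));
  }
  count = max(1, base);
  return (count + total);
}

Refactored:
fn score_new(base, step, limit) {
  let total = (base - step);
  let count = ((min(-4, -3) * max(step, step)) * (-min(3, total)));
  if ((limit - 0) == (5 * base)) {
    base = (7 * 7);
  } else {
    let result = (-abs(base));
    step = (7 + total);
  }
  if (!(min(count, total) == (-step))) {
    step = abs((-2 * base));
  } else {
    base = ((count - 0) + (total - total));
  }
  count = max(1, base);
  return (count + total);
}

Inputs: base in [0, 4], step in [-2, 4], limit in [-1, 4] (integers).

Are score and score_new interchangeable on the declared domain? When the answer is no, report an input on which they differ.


Evaluate both at base=2, step=0, limit=-1.
score: total=2, then count=0, then ((limit - 0) == (5 * base)) is false, then step=9, then (!(min(count, total) == (-count))) is false, then base=0, then count=1, then returns 3
score_new: total=2, then count=0, then ((limit - 0) == (5 * base)) is false, then result=-2, then step=9, then (!(min(count, total) == (-step))) is true, then step=4, then count=2, then returns 4
3 != 4, so the rewrite changes behavior.
verdict: not equivalent; witness: base=2, step=0, limit=-1


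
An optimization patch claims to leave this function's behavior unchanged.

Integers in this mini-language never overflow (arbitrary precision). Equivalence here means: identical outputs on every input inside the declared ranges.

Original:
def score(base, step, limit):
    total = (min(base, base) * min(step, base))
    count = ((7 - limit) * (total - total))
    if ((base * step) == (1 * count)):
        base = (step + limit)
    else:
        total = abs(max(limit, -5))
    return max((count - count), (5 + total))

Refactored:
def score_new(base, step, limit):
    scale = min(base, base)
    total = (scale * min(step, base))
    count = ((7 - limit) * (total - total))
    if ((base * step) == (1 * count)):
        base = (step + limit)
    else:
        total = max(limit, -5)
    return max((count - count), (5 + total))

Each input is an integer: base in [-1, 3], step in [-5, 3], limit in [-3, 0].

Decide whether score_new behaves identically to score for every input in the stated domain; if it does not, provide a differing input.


The rewrite breaks on base=-1, step=-5, limit=-3, where the results are 8 and 2.
score: total := 5 | count := 0 | ((base * step) == (1 * count)): false | total := 3 | result 8
score_new: scale := -1 | total := 5 | count := 0 | ((base * step) == (1 * count)): false | total := -3 | result 2
verdict: not equivalent; witness: base=-1, step=-5, limit=-3


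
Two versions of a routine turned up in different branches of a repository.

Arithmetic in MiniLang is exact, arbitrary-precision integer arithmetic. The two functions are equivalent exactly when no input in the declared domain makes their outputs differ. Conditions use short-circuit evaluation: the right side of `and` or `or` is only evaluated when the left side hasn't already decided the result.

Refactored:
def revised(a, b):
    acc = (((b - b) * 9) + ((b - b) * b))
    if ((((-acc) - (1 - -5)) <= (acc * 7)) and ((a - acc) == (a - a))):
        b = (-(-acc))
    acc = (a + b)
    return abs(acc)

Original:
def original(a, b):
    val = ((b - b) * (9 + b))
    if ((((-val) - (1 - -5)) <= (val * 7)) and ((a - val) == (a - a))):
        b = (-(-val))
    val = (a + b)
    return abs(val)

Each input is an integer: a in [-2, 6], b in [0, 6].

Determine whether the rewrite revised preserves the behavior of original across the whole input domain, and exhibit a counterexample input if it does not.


Comparing the listings, the differences include: local variable names differ, and arithmetic usage differs.
Tracing a=1, b=2: original: val := 0 | ((((-val) - (1 - -5)) <= (val * 7)) and ((a - val) == (a - a))): false | val := 3 | result 3 | revised: acc := 0 | ((((-acc) - (1 - -5)) <= (acc * 7)) and ((a - acc) == (a - a))): false | acc := 3 | result 3 — matching result 3.
An exhaustive pass over the 63 declared inputs shows identical outputs.
verdict: equivalent


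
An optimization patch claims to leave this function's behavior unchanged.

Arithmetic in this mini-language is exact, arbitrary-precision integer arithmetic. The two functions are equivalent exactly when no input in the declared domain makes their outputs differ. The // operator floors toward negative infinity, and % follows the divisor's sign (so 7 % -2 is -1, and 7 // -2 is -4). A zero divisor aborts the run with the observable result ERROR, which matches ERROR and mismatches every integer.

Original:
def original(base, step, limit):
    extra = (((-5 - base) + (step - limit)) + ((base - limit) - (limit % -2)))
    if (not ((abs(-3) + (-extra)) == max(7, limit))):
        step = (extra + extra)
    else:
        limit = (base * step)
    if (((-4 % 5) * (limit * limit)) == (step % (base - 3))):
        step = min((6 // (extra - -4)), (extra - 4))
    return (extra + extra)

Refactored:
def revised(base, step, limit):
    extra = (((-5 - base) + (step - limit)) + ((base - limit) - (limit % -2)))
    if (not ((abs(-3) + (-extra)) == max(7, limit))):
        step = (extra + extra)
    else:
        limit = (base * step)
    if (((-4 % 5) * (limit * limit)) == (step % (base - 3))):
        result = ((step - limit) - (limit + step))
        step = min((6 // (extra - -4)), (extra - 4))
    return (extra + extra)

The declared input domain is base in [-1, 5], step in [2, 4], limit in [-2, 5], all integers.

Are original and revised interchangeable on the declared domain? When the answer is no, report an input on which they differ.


The two versions differ — the changes include arithmetic usage differs, and statement counts differ, and local variable names differ.
One worked example (base=5, step=3, limit=0) — original: extra becomes -2; next (not ((abs(-3) + (-extra)) == max(7, limit))) evaluates to true; next step becomes -4; next (((-4 % 5) * (limit * limit)) == (step % (base - 3))) evaluates to true; next step becomes -6; next final value -4; revised: extra becomes -2; next (not ((abs(-3) + (-extra)) == max(7, limit))) evaluates to true; next step becomes -4; next (((-4 % 5) * (limit * limit)) == (step % (base - 3))) evaluates to true; next result becomes 0; next step becomes -6; next final value -4; agreement on -4.
Every one of the 168 inputs gives matching results.
verdict: equivalent
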